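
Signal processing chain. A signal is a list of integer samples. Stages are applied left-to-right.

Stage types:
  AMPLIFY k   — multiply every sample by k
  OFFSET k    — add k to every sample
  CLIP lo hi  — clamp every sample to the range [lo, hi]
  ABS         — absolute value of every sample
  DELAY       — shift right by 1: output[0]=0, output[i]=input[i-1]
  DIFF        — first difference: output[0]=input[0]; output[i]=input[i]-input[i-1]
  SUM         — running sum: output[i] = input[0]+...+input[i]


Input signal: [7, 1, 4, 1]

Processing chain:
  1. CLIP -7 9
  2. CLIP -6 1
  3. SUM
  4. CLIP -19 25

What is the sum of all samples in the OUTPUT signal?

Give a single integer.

Answer: 10

Derivation:
Input: [7, 1, 4, 1]
Stage 1 (CLIP -7 9): clip(7,-7,9)=7, clip(1,-7,9)=1, clip(4,-7,9)=4, clip(1,-7,9)=1 -> [7, 1, 4, 1]
Stage 2 (CLIP -6 1): clip(7,-6,1)=1, clip(1,-6,1)=1, clip(4,-6,1)=1, clip(1,-6,1)=1 -> [1, 1, 1, 1]
Stage 3 (SUM): sum[0..0]=1, sum[0..1]=2, sum[0..2]=3, sum[0..3]=4 -> [1, 2, 3, 4]
Stage 4 (CLIP -19 25): clip(1,-19,25)=1, clip(2,-19,25)=2, clip(3,-19,25)=3, clip(4,-19,25)=4 -> [1, 2, 3, 4]
Output sum: 10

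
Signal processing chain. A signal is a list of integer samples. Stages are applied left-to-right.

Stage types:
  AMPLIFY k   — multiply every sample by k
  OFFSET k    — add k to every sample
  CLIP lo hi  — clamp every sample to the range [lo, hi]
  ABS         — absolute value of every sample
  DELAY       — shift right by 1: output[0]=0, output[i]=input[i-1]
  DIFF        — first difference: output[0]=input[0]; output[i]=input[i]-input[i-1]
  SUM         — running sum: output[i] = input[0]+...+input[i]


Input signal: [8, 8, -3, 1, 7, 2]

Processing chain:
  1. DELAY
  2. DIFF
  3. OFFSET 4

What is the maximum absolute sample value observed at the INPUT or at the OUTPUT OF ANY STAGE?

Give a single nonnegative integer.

Input: [8, 8, -3, 1, 7, 2] (max |s|=8)
Stage 1 (DELAY): [0, 8, 8, -3, 1, 7] = [0, 8, 8, -3, 1, 7] -> [0, 8, 8, -3, 1, 7] (max |s|=8)
Stage 2 (DIFF): s[0]=0, 8-0=8, 8-8=0, -3-8=-11, 1--3=4, 7-1=6 -> [0, 8, 0, -11, 4, 6] (max |s|=11)
Stage 3 (OFFSET 4): 0+4=4, 8+4=12, 0+4=4, -11+4=-7, 4+4=8, 6+4=10 -> [4, 12, 4, -7, 8, 10] (max |s|=12)
Overall max amplitude: 12

Answer: 12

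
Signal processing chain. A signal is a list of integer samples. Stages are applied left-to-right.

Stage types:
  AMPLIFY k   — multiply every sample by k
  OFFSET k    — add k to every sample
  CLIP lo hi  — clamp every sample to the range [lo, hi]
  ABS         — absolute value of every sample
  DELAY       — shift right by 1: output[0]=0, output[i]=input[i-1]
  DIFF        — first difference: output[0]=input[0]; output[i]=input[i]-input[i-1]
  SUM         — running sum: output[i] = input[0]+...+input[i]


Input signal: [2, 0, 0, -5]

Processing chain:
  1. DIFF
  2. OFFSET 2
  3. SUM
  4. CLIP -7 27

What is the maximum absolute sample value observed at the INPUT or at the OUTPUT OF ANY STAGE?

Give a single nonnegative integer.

Answer: 6

Derivation:
Input: [2, 0, 0, -5] (max |s|=5)
Stage 1 (DIFF): s[0]=2, 0-2=-2, 0-0=0, -5-0=-5 -> [2, -2, 0, -5] (max |s|=5)
Stage 2 (OFFSET 2): 2+2=4, -2+2=0, 0+2=2, -5+2=-3 -> [4, 0, 2, -3] (max |s|=4)
Stage 3 (SUM): sum[0..0]=4, sum[0..1]=4, sum[0..2]=6, sum[0..3]=3 -> [4, 4, 6, 3] (max |s|=6)
Stage 4 (CLIP -7 27): clip(4,-7,27)=4, clip(4,-7,27)=4, clip(6,-7,27)=6, clip(3,-7,27)=3 -> [4, 4, 6, 3] (max |s|=6)
Overall max amplitude: 6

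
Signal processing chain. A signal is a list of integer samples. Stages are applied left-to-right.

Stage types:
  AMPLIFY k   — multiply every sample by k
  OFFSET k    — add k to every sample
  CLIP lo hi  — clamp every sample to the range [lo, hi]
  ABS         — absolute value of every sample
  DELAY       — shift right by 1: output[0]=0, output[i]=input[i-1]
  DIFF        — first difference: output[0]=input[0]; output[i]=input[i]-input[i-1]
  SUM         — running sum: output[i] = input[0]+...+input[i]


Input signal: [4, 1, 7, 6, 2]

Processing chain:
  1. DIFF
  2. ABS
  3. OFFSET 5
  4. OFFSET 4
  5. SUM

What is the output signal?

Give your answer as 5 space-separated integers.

Input: [4, 1, 7, 6, 2]
Stage 1 (DIFF): s[0]=4, 1-4=-3, 7-1=6, 6-7=-1, 2-6=-4 -> [4, -3, 6, -1, -4]
Stage 2 (ABS): |4|=4, |-3|=3, |6|=6, |-1|=1, |-4|=4 -> [4, 3, 6, 1, 4]
Stage 3 (OFFSET 5): 4+5=9, 3+5=8, 6+5=11, 1+5=6, 4+5=9 -> [9, 8, 11, 6, 9]
Stage 4 (OFFSET 4): 9+4=13, 8+4=12, 11+4=15, 6+4=10, 9+4=13 -> [13, 12, 15, 10, 13]
Stage 5 (SUM): sum[0..0]=13, sum[0..1]=25, sum[0..2]=40, sum[0..3]=50, sum[0..4]=63 -> [13, 25, 40, 50, 63]

Answer: 13 25 40 50 63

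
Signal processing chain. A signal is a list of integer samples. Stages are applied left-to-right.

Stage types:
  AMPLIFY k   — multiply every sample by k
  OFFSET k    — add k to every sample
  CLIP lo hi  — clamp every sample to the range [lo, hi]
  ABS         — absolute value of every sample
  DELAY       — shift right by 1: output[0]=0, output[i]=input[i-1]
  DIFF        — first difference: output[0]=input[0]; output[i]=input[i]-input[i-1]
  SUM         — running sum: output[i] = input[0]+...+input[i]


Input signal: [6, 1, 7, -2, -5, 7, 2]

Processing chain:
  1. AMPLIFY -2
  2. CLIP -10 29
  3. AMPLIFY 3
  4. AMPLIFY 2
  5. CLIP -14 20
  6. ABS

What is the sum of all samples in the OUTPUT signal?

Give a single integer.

Answer: 108

Derivation:
Input: [6, 1, 7, -2, -5, 7, 2]
Stage 1 (AMPLIFY -2): 6*-2=-12, 1*-2=-2, 7*-2=-14, -2*-2=4, -5*-2=10, 7*-2=-14, 2*-2=-4 -> [-12, -2, -14, 4, 10, -14, -4]
Stage 2 (CLIP -10 29): clip(-12,-10,29)=-10, clip(-2,-10,29)=-2, clip(-14,-10,29)=-10, clip(4,-10,29)=4, clip(10,-10,29)=10, clip(-14,-10,29)=-10, clip(-4,-10,29)=-4 -> [-10, -2, -10, 4, 10, -10, -4]
Stage 3 (AMPLIFY 3): -10*3=-30, -2*3=-6, -10*3=-30, 4*3=12, 10*3=30, -10*3=-30, -4*3=-12 -> [-30, -6, -30, 12, 30, -30, -12]
Stage 4 (AMPLIFY 2): -30*2=-60, -6*2=-12, -30*2=-60, 12*2=24, 30*2=60, -30*2=-60, -12*2=-24 -> [-60, -12, -60, 24, 60, -60, -24]
Stage 5 (CLIP -14 20): clip(-60,-14,20)=-14, clip(-12,-14,20)=-12, clip(-60,-14,20)=-14, clip(24,-14,20)=20, clip(60,-14,20)=20, clip(-60,-14,20)=-14, clip(-24,-14,20)=-14 -> [-14, -12, -14, 20, 20, -14, -14]
Stage 6 (ABS): |-14|=14, |-12|=12, |-14|=14, |20|=20, |20|=20, |-14|=14, |-14|=14 -> [14, 12, 14, 20, 20, 14, 14]
Output sum: 108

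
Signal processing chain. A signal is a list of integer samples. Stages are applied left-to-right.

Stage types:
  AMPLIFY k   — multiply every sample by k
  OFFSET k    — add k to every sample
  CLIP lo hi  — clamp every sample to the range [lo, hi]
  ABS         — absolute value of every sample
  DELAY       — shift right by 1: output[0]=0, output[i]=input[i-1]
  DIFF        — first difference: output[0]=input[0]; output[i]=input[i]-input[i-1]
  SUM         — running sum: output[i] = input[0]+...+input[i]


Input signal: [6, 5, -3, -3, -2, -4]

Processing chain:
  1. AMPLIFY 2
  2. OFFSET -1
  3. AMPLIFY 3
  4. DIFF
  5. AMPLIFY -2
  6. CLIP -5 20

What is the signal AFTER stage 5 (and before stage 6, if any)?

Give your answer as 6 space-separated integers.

Input: [6, 5, -3, -3, -2, -4]
Stage 1 (AMPLIFY 2): 6*2=12, 5*2=10, -3*2=-6, -3*2=-6, -2*2=-4, -4*2=-8 -> [12, 10, -6, -6, -4, -8]
Stage 2 (OFFSET -1): 12+-1=11, 10+-1=9, -6+-1=-7, -6+-1=-7, -4+-1=-5, -8+-1=-9 -> [11, 9, -7, -7, -5, -9]
Stage 3 (AMPLIFY 3): 11*3=33, 9*3=27, -7*3=-21, -7*3=-21, -5*3=-15, -9*3=-27 -> [33, 27, -21, -21, -15, -27]
Stage 4 (DIFF): s[0]=33, 27-33=-6, -21-27=-48, -21--21=0, -15--21=6, -27--15=-12 -> [33, -6, -48, 0, 6, -12]
Stage 5 (AMPLIFY -2): 33*-2=-66, -6*-2=12, -48*-2=96, 0*-2=0, 6*-2=-12, -12*-2=24 -> [-66, 12, 96, 0, -12, 24]

Answer: -66 12 96 0 -12 24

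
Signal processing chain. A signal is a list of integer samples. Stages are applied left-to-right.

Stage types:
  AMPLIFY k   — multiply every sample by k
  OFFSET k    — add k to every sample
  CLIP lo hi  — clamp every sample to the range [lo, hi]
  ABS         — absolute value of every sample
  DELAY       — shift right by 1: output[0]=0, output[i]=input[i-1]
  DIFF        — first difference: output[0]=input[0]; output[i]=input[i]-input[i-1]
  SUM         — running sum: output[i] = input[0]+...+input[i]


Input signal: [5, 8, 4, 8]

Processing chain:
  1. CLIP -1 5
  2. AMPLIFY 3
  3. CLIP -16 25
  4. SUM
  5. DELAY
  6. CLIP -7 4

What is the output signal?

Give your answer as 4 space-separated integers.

Input: [5, 8, 4, 8]
Stage 1 (CLIP -1 5): clip(5,-1,5)=5, clip(8,-1,5)=5, clip(4,-1,5)=4, clip(8,-1,5)=5 -> [5, 5, 4, 5]
Stage 2 (AMPLIFY 3): 5*3=15, 5*3=15, 4*3=12, 5*3=15 -> [15, 15, 12, 15]
Stage 3 (CLIP -16 25): clip(15,-16,25)=15, clip(15,-16,25)=15, clip(12,-16,25)=12, clip(15,-16,25)=15 -> [15, 15, 12, 15]
Stage 4 (SUM): sum[0..0]=15, sum[0..1]=30, sum[0..2]=42, sum[0..3]=57 -> [15, 30, 42, 57]
Stage 5 (DELAY): [0, 15, 30, 42] = [0, 15, 30, 42] -> [0, 15, 30, 42]
Stage 6 (CLIP -7 4): clip(0,-7,4)=0, clip(15,-7,4)=4, clip(30,-7,4)=4, clip(42,-7,4)=4 -> [0, 4, 4, 4]

Answer: 0 4 4 4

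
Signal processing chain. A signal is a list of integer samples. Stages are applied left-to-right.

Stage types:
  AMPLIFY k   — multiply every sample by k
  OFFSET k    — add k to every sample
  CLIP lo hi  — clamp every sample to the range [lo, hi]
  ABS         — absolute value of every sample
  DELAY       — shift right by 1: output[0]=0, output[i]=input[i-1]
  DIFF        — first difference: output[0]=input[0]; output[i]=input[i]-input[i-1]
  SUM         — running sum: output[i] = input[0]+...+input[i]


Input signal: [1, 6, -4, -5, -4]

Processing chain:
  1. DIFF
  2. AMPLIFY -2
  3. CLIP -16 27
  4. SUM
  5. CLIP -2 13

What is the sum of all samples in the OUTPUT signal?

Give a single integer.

Input: [1, 6, -4, -5, -4]
Stage 1 (DIFF): s[0]=1, 6-1=5, -4-6=-10, -5--4=-1, -4--5=1 -> [1, 5, -10, -1, 1]
Stage 2 (AMPLIFY -2): 1*-2=-2, 5*-2=-10, -10*-2=20, -1*-2=2, 1*-2=-2 -> [-2, -10, 20, 2, -2]
Stage 3 (CLIP -16 27): clip(-2,-16,27)=-2, clip(-10,-16,27)=-10, clip(20,-16,27)=20, clip(2,-16,27)=2, clip(-2,-16,27)=-2 -> [-2, -10, 20, 2, -2]
Stage 4 (SUM): sum[0..0]=-2, sum[0..1]=-12, sum[0..2]=8, sum[0..3]=10, sum[0..4]=8 -> [-2, -12, 8, 10, 8]
Stage 5 (CLIP -2 13): clip(-2,-2,13)=-2, clip(-12,-2,13)=-2, clip(8,-2,13)=8, clip(10,-2,13)=10, clip(8,-2,13)=8 -> [-2, -2, 8, 10, 8]
Output sum: 22

Answer: 22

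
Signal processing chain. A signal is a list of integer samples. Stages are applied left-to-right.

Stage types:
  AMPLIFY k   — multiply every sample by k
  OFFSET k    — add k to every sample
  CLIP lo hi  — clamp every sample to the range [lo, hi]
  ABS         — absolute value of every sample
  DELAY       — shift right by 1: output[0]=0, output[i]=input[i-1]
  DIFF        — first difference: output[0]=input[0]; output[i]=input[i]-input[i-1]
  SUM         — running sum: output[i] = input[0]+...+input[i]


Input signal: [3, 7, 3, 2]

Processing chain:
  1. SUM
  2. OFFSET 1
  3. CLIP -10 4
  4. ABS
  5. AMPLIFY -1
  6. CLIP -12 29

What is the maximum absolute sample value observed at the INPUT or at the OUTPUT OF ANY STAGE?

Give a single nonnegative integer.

Input: [3, 7, 3, 2] (max |s|=7)
Stage 1 (SUM): sum[0..0]=3, sum[0..1]=10, sum[0..2]=13, sum[0..3]=15 -> [3, 10, 13, 15] (max |s|=15)
Stage 2 (OFFSET 1): 3+1=4, 10+1=11, 13+1=14, 15+1=16 -> [4, 11, 14, 16] (max |s|=16)
Stage 3 (CLIP -10 4): clip(4,-10,4)=4, clip(11,-10,4)=4, clip(14,-10,4)=4, clip(16,-10,4)=4 -> [4, 4, 4, 4] (max |s|=4)
Stage 4 (ABS): |4|=4, |4|=4, |4|=4, |4|=4 -> [4, 4, 4, 4] (max |s|=4)
Stage 5 (AMPLIFY -1): 4*-1=-4, 4*-1=-4, 4*-1=-4, 4*-1=-4 -> [-4, -4, -4, -4] (max |s|=4)
Stage 6 (CLIP -12 29): clip(-4,-12,29)=-4, clip(-4,-12,29)=-4, clip(-4,-12,29)=-4, clip(-4,-12,29)=-4 -> [-4, -4, -4, -4] (max |s|=4)
Overall max amplitude: 16

Answer: 16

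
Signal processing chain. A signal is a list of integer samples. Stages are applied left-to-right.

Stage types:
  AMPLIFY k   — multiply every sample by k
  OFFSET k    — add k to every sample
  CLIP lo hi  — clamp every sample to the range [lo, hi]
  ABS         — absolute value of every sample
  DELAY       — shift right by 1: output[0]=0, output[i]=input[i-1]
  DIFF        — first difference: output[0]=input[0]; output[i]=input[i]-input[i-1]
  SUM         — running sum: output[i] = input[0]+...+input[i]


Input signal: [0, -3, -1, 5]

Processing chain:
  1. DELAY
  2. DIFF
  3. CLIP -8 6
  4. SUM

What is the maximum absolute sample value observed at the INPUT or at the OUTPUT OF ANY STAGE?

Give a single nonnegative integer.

Answer: 5

Derivation:
Input: [0, -3, -1, 5] (max |s|=5)
Stage 1 (DELAY): [0, 0, -3, -1] = [0, 0, -3, -1] -> [0, 0, -3, -1] (max |s|=3)
Stage 2 (DIFF): s[0]=0, 0-0=0, -3-0=-3, -1--3=2 -> [0, 0, -3, 2] (max |s|=3)
Stage 3 (CLIP -8 6): clip(0,-8,6)=0, clip(0,-8,6)=0, clip(-3,-8,6)=-3, clip(2,-8,6)=2 -> [0, 0, -3, 2] (max |s|=3)
Stage 4 (SUM): sum[0..0]=0, sum[0..1]=0, sum[0..2]=-3, sum[0..3]=-1 -> [0, 0, -3, -1] (max |s|=3)
Overall max amplitude: 5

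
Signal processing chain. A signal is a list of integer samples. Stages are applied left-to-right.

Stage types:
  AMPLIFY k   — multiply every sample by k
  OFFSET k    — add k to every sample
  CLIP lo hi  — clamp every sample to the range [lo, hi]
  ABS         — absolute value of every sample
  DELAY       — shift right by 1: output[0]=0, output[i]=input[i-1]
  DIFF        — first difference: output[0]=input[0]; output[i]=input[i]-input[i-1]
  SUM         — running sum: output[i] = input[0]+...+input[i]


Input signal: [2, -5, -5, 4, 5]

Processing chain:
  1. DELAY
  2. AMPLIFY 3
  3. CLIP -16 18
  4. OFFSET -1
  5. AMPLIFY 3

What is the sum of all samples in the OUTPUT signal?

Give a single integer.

Input: [2, -5, -5, 4, 5]
Stage 1 (DELAY): [0, 2, -5, -5, 4] = [0, 2, -5, -5, 4] -> [0, 2, -5, -5, 4]
Stage 2 (AMPLIFY 3): 0*3=0, 2*3=6, -5*3=-15, -5*3=-15, 4*3=12 -> [0, 6, -15, -15, 12]
Stage 3 (CLIP -16 18): clip(0,-16,18)=0, clip(6,-16,18)=6, clip(-15,-16,18)=-15, clip(-15,-16,18)=-15, clip(12,-16,18)=12 -> [0, 6, -15, -15, 12]
Stage 4 (OFFSET -1): 0+-1=-1, 6+-1=5, -15+-1=-16, -15+-1=-16, 12+-1=11 -> [-1, 5, -16, -16, 11]
Stage 5 (AMPLIFY 3): -1*3=-3, 5*3=15, -16*3=-48, -16*3=-48, 11*3=33 -> [-3, 15, -48, -48, 33]
Output sum: -51

Answer: -51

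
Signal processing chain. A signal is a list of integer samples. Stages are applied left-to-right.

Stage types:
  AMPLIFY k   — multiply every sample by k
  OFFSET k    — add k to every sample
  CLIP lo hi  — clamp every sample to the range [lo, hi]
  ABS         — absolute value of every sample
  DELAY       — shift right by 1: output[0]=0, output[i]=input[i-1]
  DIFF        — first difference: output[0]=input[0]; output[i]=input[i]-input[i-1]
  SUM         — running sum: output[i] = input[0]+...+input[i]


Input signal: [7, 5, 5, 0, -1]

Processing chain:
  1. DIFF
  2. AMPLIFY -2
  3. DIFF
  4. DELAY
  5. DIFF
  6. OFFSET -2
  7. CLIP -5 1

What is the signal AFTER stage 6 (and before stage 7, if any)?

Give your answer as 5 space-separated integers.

Input: [7, 5, 5, 0, -1]
Stage 1 (DIFF): s[0]=7, 5-7=-2, 5-5=0, 0-5=-5, -1-0=-1 -> [7, -2, 0, -5, -1]
Stage 2 (AMPLIFY -2): 7*-2=-14, -2*-2=4, 0*-2=0, -5*-2=10, -1*-2=2 -> [-14, 4, 0, 10, 2]
Stage 3 (DIFF): s[0]=-14, 4--14=18, 0-4=-4, 10-0=10, 2-10=-8 -> [-14, 18, -4, 10, -8]
Stage 4 (DELAY): [0, -14, 18, -4, 10] = [0, -14, 18, -4, 10] -> [0, -14, 18, -4, 10]
Stage 5 (DIFF): s[0]=0, -14-0=-14, 18--14=32, -4-18=-22, 10--4=14 -> [0, -14, 32, -22, 14]
Stage 6 (OFFSET -2): 0+-2=-2, -14+-2=-16, 32+-2=30, -22+-2=-24, 14+-2=12 -> [-2, -16, 30, -24, 12]

Answer: -2 -16 30 -24 12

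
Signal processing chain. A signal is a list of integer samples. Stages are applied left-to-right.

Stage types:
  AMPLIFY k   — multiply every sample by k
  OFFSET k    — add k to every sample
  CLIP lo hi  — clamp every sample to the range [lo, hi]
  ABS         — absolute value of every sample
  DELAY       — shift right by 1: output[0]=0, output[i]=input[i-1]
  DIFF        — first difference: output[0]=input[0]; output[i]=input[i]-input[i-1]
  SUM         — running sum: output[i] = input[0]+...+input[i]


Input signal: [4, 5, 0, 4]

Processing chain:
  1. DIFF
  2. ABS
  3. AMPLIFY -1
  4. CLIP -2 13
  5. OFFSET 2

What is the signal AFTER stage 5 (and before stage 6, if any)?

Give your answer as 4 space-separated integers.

Input: [4, 5, 0, 4]
Stage 1 (DIFF): s[0]=4, 5-4=1, 0-5=-5, 4-0=4 -> [4, 1, -5, 4]
Stage 2 (ABS): |4|=4, |1|=1, |-5|=5, |4|=4 -> [4, 1, 5, 4]
Stage 3 (AMPLIFY -1): 4*-1=-4, 1*-1=-1, 5*-1=-5, 4*-1=-4 -> [-4, -1, -5, -4]
Stage 4 (CLIP -2 13): clip(-4,-2,13)=-2, clip(-1,-2,13)=-1, clip(-5,-2,13)=-2, clip(-4,-2,13)=-2 -> [-2, -1, -2, -2]
Stage 5 (OFFSET 2): -2+2=0, -1+2=1, -2+2=0, -2+2=0 -> [0, 1, 0, 0]

Answer: 0 1 0 0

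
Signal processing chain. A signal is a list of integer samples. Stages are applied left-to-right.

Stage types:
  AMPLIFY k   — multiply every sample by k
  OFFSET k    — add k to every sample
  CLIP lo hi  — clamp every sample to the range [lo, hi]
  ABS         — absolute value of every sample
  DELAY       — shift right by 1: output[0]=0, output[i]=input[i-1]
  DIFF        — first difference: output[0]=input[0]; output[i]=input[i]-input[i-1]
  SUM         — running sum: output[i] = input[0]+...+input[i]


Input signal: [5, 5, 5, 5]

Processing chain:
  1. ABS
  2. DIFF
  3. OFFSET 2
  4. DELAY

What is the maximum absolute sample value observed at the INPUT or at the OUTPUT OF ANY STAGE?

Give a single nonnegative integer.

Answer: 7

Derivation:
Input: [5, 5, 5, 5] (max |s|=5)
Stage 1 (ABS): |5|=5, |5|=5, |5|=5, |5|=5 -> [5, 5, 5, 5] (max |s|=5)
Stage 2 (DIFF): s[0]=5, 5-5=0, 5-5=0, 5-5=0 -> [5, 0, 0, 0] (max |s|=5)
Stage 3 (OFFSET 2): 5+2=7, 0+2=2, 0+2=2, 0+2=2 -> [7, 2, 2, 2] (max |s|=7)
Stage 4 (DELAY): [0, 7, 2, 2] = [0, 7, 2, 2] -> [0, 7, 2, 2] (max |s|=7)
Overall max amplitude: 7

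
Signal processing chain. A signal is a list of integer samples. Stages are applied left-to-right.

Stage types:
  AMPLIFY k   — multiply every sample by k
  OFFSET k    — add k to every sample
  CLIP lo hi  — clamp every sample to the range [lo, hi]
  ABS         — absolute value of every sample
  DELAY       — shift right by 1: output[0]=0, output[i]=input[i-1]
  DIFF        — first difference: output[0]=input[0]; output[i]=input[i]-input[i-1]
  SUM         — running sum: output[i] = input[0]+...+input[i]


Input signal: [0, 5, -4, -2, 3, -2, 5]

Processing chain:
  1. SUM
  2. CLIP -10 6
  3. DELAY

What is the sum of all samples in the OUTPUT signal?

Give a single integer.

Answer: 7

Derivation:
Input: [0, 5, -4, -2, 3, -2, 5]
Stage 1 (SUM): sum[0..0]=0, sum[0..1]=5, sum[0..2]=1, sum[0..3]=-1, sum[0..4]=2, sum[0..5]=0, sum[0..6]=5 -> [0, 5, 1, -1, 2, 0, 5]
Stage 2 (CLIP -10 6): clip(0,-10,6)=0, clip(5,-10,6)=5, clip(1,-10,6)=1, clip(-1,-10,6)=-1, clip(2,-10,6)=2, clip(0,-10,6)=0, clip(5,-10,6)=5 -> [0, 5, 1, -1, 2, 0, 5]
Stage 3 (DELAY): [0, 0, 5, 1, -1, 2, 0] = [0, 0, 5, 1, -1, 2, 0] -> [0, 0, 5, 1, -1, 2, 0]
Output sum: 7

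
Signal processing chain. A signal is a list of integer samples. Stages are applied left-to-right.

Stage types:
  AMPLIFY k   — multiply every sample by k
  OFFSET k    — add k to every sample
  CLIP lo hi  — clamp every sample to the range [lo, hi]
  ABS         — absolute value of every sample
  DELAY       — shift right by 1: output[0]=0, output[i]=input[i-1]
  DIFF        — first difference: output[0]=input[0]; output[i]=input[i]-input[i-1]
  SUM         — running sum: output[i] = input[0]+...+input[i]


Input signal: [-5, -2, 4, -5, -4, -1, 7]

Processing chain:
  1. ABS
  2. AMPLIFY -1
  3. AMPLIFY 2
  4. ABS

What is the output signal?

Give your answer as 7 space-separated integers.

Input: [-5, -2, 4, -5, -4, -1, 7]
Stage 1 (ABS): |-5|=5, |-2|=2, |4|=4, |-5|=5, |-4|=4, |-1|=1, |7|=7 -> [5, 2, 4, 5, 4, 1, 7]
Stage 2 (AMPLIFY -1): 5*-1=-5, 2*-1=-2, 4*-1=-4, 5*-1=-5, 4*-1=-4, 1*-1=-1, 7*-1=-7 -> [-5, -2, -4, -5, -4, -1, -7]
Stage 3 (AMPLIFY 2): -5*2=-10, -2*2=-4, -4*2=-8, -5*2=-10, -4*2=-8, -1*2=-2, -7*2=-14 -> [-10, -4, -8, -10, -8, -2, -14]
Stage 4 (ABS): |-10|=10, |-4|=4, |-8|=8, |-10|=10, |-8|=8, |-2|=2, |-14|=14 -> [10, 4, 8, 10, 8, 2, 14]

Answer: 10 4 8 10 8 2 14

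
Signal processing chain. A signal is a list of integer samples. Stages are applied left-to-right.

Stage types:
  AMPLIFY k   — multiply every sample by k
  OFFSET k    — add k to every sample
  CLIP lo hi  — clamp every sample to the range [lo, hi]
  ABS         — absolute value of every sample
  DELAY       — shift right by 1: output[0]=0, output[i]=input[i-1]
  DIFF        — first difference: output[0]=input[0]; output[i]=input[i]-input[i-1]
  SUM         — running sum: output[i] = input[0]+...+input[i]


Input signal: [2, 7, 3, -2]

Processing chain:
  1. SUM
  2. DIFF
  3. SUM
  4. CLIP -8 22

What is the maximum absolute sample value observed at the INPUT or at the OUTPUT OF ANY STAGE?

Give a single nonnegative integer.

Input: [2, 7, 3, -2] (max |s|=7)
Stage 1 (SUM): sum[0..0]=2, sum[0..1]=9, sum[0..2]=12, sum[0..3]=10 -> [2, 9, 12, 10] (max |s|=12)
Stage 2 (DIFF): s[0]=2, 9-2=7, 12-9=3, 10-12=-2 -> [2, 7, 3, -2] (max |s|=7)
Stage 3 (SUM): sum[0..0]=2, sum[0..1]=9, sum[0..2]=12, sum[0..3]=10 -> [2, 9, 12, 10] (max |s|=12)
Stage 4 (CLIP -8 22): clip(2,-8,22)=2, clip(9,-8,22)=9, clip(12,-8,22)=12, clip(10,-8,22)=10 -> [2, 9, 12, 10] (max |s|=12)
Overall max amplitude: 12

Answer: 12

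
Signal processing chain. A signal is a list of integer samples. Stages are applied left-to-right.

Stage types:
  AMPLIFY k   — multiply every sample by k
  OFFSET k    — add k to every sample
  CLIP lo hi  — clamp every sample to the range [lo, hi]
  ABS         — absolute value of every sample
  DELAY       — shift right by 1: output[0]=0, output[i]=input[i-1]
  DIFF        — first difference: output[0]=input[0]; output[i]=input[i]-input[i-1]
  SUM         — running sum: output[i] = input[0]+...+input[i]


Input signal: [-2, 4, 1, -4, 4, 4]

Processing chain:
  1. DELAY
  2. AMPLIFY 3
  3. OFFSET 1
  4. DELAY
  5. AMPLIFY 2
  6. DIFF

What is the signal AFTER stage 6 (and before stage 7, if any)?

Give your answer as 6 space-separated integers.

Answer: 0 2 -12 36 -18 -30

Derivation:
Input: [-2, 4, 1, -4, 4, 4]
Stage 1 (DELAY): [0, -2, 4, 1, -4, 4] = [0, -2, 4, 1, -4, 4] -> [0, -2, 4, 1, -4, 4]
Stage 2 (AMPLIFY 3): 0*3=0, -2*3=-6, 4*3=12, 1*3=3, -4*3=-12, 4*3=12 -> [0, -6, 12, 3, -12, 12]
Stage 3 (OFFSET 1): 0+1=1, -6+1=-5, 12+1=13, 3+1=4, -12+1=-11, 12+1=13 -> [1, -5, 13, 4, -11, 13]
Stage 4 (DELAY): [0, 1, -5, 13, 4, -11] = [0, 1, -5, 13, 4, -11] -> [0, 1, -5, 13, 4, -11]
Stage 5 (AMPLIFY 2): 0*2=0, 1*2=2, -5*2=-10, 13*2=26, 4*2=8, -11*2=-22 -> [0, 2, -10, 26, 8, -22]
Stage 6 (DIFF): s[0]=0, 2-0=2, -10-2=-12, 26--10=36, 8-26=-18, -22-8=-30 -> [0, 2, -12, 36, -18, -30]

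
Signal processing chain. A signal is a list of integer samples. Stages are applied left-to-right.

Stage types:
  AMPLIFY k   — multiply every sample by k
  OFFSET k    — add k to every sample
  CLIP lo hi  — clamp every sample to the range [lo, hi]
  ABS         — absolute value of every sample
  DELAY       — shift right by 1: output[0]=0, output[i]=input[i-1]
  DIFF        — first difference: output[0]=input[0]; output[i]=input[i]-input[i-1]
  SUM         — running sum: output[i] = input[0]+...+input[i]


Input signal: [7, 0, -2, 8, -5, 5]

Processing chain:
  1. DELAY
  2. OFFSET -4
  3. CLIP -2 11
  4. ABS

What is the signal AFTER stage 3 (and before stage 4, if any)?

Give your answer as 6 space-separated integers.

Input: [7, 0, -2, 8, -5, 5]
Stage 1 (DELAY): [0, 7, 0, -2, 8, -5] = [0, 7, 0, -2, 8, -5] -> [0, 7, 0, -2, 8, -5]
Stage 2 (OFFSET -4): 0+-4=-4, 7+-4=3, 0+-4=-4, -2+-4=-6, 8+-4=4, -5+-4=-9 -> [-4, 3, -4, -6, 4, -9]
Stage 3 (CLIP -2 11): clip(-4,-2,11)=-2, clip(3,-2,11)=3, clip(-4,-2,11)=-2, clip(-6,-2,11)=-2, clip(4,-2,11)=4, clip(-9,-2,11)=-2 -> [-2, 3, -2, -2, 4, -2]

Answer: -2 3 -2 -2 4 -2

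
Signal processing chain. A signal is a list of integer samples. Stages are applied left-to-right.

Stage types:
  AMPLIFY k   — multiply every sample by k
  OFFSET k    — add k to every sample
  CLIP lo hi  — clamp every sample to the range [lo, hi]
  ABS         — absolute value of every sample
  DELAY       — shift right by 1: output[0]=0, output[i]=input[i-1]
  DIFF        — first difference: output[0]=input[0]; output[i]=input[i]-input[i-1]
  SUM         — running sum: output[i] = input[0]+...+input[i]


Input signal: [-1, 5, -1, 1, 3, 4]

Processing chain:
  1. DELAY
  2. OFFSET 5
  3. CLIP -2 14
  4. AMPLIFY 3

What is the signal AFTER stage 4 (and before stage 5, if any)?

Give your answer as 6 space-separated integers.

Answer: 15 12 30 12 18 24

Derivation:
Input: [-1, 5, -1, 1, 3, 4]
Stage 1 (DELAY): [0, -1, 5, -1, 1, 3] = [0, -1, 5, -1, 1, 3] -> [0, -1, 5, -1, 1, 3]
Stage 2 (OFFSET 5): 0+5=5, -1+5=4, 5+5=10, -1+5=4, 1+5=6, 3+5=8 -> [5, 4, 10, 4, 6, 8]
Stage 3 (CLIP -2 14): clip(5,-2,14)=5, clip(4,-2,14)=4, clip(10,-2,14)=10, clip(4,-2,14)=4, clip(6,-2,14)=6, clip(8,-2,14)=8 -> [5, 4, 10, 4, 6, 8]
Stage 4 (AMPLIFY 3): 5*3=15, 4*3=12, 10*3=30, 4*3=12, 6*3=18, 8*3=24 -> [15, 12, 30, 12, 18, 24]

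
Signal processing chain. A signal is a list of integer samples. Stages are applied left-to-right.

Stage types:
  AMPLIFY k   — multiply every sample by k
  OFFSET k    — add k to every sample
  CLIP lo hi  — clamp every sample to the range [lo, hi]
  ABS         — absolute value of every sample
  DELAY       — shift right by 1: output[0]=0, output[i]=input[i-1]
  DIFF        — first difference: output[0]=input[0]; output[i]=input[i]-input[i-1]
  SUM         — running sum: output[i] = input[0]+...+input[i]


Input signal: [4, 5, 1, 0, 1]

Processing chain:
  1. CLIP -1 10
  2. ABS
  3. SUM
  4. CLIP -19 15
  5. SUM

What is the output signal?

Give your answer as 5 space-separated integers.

Answer: 4 13 23 33 44

Derivation:
Input: [4, 5, 1, 0, 1]
Stage 1 (CLIP -1 10): clip(4,-1,10)=4, clip(5,-1,10)=5, clip(1,-1,10)=1, clip(0,-1,10)=0, clip(1,-1,10)=1 -> [4, 5, 1, 0, 1]
Stage 2 (ABS): |4|=4, |5|=5, |1|=1, |0|=0, |1|=1 -> [4, 5, 1, 0, 1]
Stage 3 (SUM): sum[0..0]=4, sum[0..1]=9, sum[0..2]=10, sum[0..3]=10, sum[0..4]=11 -> [4, 9, 10, 10, 11]
Stage 4 (CLIP -19 15): clip(4,-19,15)=4, clip(9,-19,15)=9, clip(10,-19,15)=10, clip(10,-19,15)=10, clip(11,-19,15)=11 -> [4, 9, 10, 10, 11]
Stage 5 (SUM): sum[0..0]=4, sum[0..1]=13, sum[0..2]=23, sum[0..3]=33, sum[0..4]=44 -> [4, 13, 23, 33, 44]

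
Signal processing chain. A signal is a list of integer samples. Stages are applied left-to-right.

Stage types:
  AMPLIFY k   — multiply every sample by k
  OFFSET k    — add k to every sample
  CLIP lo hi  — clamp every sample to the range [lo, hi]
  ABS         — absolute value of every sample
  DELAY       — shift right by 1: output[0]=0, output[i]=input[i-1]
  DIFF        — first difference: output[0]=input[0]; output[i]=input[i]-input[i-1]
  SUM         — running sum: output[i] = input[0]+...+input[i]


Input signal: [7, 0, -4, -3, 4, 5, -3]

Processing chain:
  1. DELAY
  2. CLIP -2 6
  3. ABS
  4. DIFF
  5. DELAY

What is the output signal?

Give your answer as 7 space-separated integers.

Input: [7, 0, -4, -3, 4, 5, -3]
Stage 1 (DELAY): [0, 7, 0, -4, -3, 4, 5] = [0, 7, 0, -4, -3, 4, 5] -> [0, 7, 0, -4, -3, 4, 5]
Stage 2 (CLIP -2 6): clip(0,-2,6)=0, clip(7,-2,6)=6, clip(0,-2,6)=0, clip(-4,-2,6)=-2, clip(-3,-2,6)=-2, clip(4,-2,6)=4, clip(5,-2,6)=5 -> [0, 6, 0, -2, -2, 4, 5]
Stage 3 (ABS): |0|=0, |6|=6, |0|=0, |-2|=2, |-2|=2, |4|=4, |5|=5 -> [0, 6, 0, 2, 2, 4, 5]
Stage 4 (DIFF): s[0]=0, 6-0=6, 0-6=-6, 2-0=2, 2-2=0, 4-2=2, 5-4=1 -> [0, 6, -6, 2, 0, 2, 1]
Stage 5 (DELAY): [0, 0, 6, -6, 2, 0, 2] = [0, 0, 6, -6, 2, 0, 2] -> [0, 0, 6, -6, 2, 0, 2]

Answer: 0 0 6 -6 2 0 2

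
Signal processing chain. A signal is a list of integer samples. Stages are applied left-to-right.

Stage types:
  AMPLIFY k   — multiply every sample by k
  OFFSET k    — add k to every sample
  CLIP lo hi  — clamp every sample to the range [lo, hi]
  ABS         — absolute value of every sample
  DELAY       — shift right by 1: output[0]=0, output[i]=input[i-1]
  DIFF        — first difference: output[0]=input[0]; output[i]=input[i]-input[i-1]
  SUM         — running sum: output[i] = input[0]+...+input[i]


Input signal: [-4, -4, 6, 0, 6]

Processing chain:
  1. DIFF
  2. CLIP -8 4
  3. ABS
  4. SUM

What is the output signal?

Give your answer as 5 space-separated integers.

Input: [-4, -4, 6, 0, 6]
Stage 1 (DIFF): s[0]=-4, -4--4=0, 6--4=10, 0-6=-6, 6-0=6 -> [-4, 0, 10, -6, 6]
Stage 2 (CLIP -8 4): clip(-4,-8,4)=-4, clip(0,-8,4)=0, clip(10,-8,4)=4, clip(-6,-8,4)=-6, clip(6,-8,4)=4 -> [-4, 0, 4, -6, 4]
Stage 3 (ABS): |-4|=4, |0|=0, |4|=4, |-6|=6, |4|=4 -> [4, 0, 4, 6, 4]
Stage 4 (SUM): sum[0..0]=4, sum[0..1]=4, sum[0..2]=8, sum[0..3]=14, sum[0..4]=18 -> [4, 4, 8, 14, 18]

Answer: 4 4 8 14 18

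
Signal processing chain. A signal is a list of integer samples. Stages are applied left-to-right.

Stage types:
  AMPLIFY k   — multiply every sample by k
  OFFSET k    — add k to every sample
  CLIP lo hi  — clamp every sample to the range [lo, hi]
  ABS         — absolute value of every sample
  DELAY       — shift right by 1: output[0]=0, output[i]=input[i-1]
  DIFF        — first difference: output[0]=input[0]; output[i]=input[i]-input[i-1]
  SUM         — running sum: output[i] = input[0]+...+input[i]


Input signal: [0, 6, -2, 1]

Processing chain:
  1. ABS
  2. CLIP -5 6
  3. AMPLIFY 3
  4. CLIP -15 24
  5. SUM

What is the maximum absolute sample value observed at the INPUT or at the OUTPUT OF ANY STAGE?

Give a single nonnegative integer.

Input: [0, 6, -2, 1] (max |s|=6)
Stage 1 (ABS): |0|=0, |6|=6, |-2|=2, |1|=1 -> [0, 6, 2, 1] (max |s|=6)
Stage 2 (CLIP -5 6): clip(0,-5,6)=0, clip(6,-5,6)=6, clip(2,-5,6)=2, clip(1,-5,6)=1 -> [0, 6, 2, 1] (max |s|=6)
Stage 3 (AMPLIFY 3): 0*3=0, 6*3=18, 2*3=6, 1*3=3 -> [0, 18, 6, 3] (max |s|=18)
Stage 4 (CLIP -15 24): clip(0,-15,24)=0, clip(18,-15,24)=18, clip(6,-15,24)=6, clip(3,-15,24)=3 -> [0, 18, 6, 3] (max |s|=18)
Stage 5 (SUM): sum[0..0]=0, sum[0..1]=18, sum[0..2]=24, sum[0..3]=27 -> [0, 18, 24, 27] (max |s|=27)
Overall max amplitude: 27

Answer: 27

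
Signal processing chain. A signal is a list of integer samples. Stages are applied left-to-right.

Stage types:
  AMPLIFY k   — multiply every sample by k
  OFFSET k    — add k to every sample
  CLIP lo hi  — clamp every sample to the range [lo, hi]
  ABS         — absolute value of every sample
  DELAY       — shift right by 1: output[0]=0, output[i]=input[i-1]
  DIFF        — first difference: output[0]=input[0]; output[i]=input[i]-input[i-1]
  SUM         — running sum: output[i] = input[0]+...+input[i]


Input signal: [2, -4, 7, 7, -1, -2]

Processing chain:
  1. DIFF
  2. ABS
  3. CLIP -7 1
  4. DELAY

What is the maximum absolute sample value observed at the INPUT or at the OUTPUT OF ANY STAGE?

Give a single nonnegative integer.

Answer: 11

Derivation:
Input: [2, -4, 7, 7, -1, -2] (max |s|=7)
Stage 1 (DIFF): s[0]=2, -4-2=-6, 7--4=11, 7-7=0, -1-7=-8, -2--1=-1 -> [2, -6, 11, 0, -8, -1] (max |s|=11)
Stage 2 (ABS): |2|=2, |-6|=6, |11|=11, |0|=0, |-8|=8, |-1|=1 -> [2, 6, 11, 0, 8, 1] (max |s|=11)
Stage 3 (CLIP -7 1): clip(2,-7,1)=1, clip(6,-7,1)=1, clip(11,-7,1)=1, clip(0,-7,1)=0, clip(8,-7,1)=1, clip(1,-7,1)=1 -> [1, 1, 1, 0, 1, 1] (max |s|=1)
Stage 4 (DELAY): [0, 1, 1, 1, 0, 1] = [0, 1, 1, 1, 0, 1] -> [0, 1, 1, 1, 0, 1] (max |s|=1)
Overall max amplitude: 11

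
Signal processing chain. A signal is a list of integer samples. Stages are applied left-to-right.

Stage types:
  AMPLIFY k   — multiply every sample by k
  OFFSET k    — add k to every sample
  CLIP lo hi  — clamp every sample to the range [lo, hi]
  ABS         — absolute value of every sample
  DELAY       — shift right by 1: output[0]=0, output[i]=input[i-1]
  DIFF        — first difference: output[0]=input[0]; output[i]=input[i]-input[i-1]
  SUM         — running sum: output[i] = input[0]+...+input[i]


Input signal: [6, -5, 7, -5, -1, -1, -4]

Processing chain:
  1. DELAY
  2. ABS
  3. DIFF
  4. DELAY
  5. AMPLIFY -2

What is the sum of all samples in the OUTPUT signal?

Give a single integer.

Answer: -2

Derivation:
Input: [6, -5, 7, -5, -1, -1, -4]
Stage 1 (DELAY): [0, 6, -5, 7, -5, -1, -1] = [0, 6, -5, 7, -5, -1, -1] -> [0, 6, -5, 7, -5, -1, -1]
Stage 2 (ABS): |0|=0, |6|=6, |-5|=5, |7|=7, |-5|=5, |-1|=1, |-1|=1 -> [0, 6, 5, 7, 5, 1, 1]
Stage 3 (DIFF): s[0]=0, 6-0=6, 5-6=-1, 7-5=2, 5-7=-2, 1-5=-4, 1-1=0 -> [0, 6, -1, 2, -2, -4, 0]
Stage 4 (DELAY): [0, 0, 6, -1, 2, -2, -4] = [0, 0, 6, -1, 2, -2, -4] -> [0, 0, 6, -1, 2, -2, -4]
Stage 5 (AMPLIFY -2): 0*-2=0, 0*-2=0, 6*-2=-12, -1*-2=2, 2*-2=-4, -2*-2=4, -4*-2=8 -> [0, 0, -12, 2, -4, 4, 8]
Output sum: -2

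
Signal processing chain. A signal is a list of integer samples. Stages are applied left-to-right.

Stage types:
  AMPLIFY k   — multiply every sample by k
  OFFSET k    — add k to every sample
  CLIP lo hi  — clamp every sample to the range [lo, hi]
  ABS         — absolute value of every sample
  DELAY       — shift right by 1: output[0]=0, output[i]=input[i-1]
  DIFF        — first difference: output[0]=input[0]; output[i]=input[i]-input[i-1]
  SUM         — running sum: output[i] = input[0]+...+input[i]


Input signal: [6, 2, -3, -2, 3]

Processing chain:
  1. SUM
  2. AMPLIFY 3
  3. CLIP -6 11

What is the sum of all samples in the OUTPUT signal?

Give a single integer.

Answer: 53

Derivation:
Input: [6, 2, -3, -2, 3]
Stage 1 (SUM): sum[0..0]=6, sum[0..1]=8, sum[0..2]=5, sum[0..3]=3, sum[0..4]=6 -> [6, 8, 5, 3, 6]
Stage 2 (AMPLIFY 3): 6*3=18, 8*3=24, 5*3=15, 3*3=9, 6*3=18 -> [18, 24, 15, 9, 18]
Stage 3 (CLIP -6 11): clip(18,-6,11)=11, clip(24,-6,11)=11, clip(15,-6,11)=11, clip(9,-6,11)=9, clip(18,-6,11)=11 -> [11, 11, 11, 9, 11]
Output sum: 53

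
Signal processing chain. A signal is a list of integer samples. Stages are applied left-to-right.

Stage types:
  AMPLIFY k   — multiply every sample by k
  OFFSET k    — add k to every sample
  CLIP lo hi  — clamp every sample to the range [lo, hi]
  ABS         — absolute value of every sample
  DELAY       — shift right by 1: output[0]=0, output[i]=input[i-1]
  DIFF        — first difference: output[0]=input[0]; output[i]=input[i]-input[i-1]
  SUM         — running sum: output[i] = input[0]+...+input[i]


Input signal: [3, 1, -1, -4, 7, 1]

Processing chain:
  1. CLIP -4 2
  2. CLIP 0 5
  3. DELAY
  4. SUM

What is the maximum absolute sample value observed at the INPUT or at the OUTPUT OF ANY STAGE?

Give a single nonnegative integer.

Answer: 7

Derivation:
Input: [3, 1, -1, -4, 7, 1] (max |s|=7)
Stage 1 (CLIP -4 2): clip(3,-4,2)=2, clip(1,-4,2)=1, clip(-1,-4,2)=-1, clip(-4,-4,2)=-4, clip(7,-4,2)=2, clip(1,-4,2)=1 -> [2, 1, -1, -4, 2, 1] (max |s|=4)
Stage 2 (CLIP 0 5): clip(2,0,5)=2, clip(1,0,5)=1, clip(-1,0,5)=0, clip(-4,0,5)=0, clip(2,0,5)=2, clip(1,0,5)=1 -> [2, 1, 0, 0, 2, 1] (max |s|=2)
Stage 3 (DELAY): [0, 2, 1, 0, 0, 2] = [0, 2, 1, 0, 0, 2] -> [0, 2, 1, 0, 0, 2] (max |s|=2)
Stage 4 (SUM): sum[0..0]=0, sum[0..1]=2, sum[0..2]=3, sum[0..3]=3, sum[0..4]=3, sum[0..5]=5 -> [0, 2, 3, 3, 3, 5] (max |s|=5)
Overall max amplitude: 7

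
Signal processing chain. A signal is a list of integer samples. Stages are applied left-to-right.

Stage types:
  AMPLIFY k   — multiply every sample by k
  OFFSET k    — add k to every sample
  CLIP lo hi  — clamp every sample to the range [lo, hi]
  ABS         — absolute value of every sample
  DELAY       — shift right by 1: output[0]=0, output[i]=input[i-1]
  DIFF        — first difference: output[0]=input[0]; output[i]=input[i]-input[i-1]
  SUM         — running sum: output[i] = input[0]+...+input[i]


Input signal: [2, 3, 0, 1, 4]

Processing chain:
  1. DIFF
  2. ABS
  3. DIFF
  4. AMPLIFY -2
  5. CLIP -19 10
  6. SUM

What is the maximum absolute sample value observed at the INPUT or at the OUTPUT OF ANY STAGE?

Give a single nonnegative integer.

Answer: 6

Derivation:
Input: [2, 3, 0, 1, 4] (max |s|=4)
Stage 1 (DIFF): s[0]=2, 3-2=1, 0-3=-3, 1-0=1, 4-1=3 -> [2, 1, -3, 1, 3] (max |s|=3)
Stage 2 (ABS): |2|=2, |1|=1, |-3|=3, |1|=1, |3|=3 -> [2, 1, 3, 1, 3] (max |s|=3)
Stage 3 (DIFF): s[0]=2, 1-2=-1, 3-1=2, 1-3=-2, 3-1=2 -> [2, -1, 2, -2, 2] (max |s|=2)
Stage 4 (AMPLIFY -2): 2*-2=-4, -1*-2=2, 2*-2=-4, -2*-2=4, 2*-2=-4 -> [-4, 2, -4, 4, -4] (max |s|=4)
Stage 5 (CLIP -19 10): clip(-4,-19,10)=-4, clip(2,-19,10)=2, clip(-4,-19,10)=-4, clip(4,-19,10)=4, clip(-4,-19,10)=-4 -> [-4, 2, -4, 4, -4] (max |s|=4)
Stage 6 (SUM): sum[0..0]=-4, sum[0..1]=-2, sum[0..2]=-6, sum[0..3]=-2, sum[0..4]=-6 -> [-4, -2, -6, -2, -6] (max |s|=6)
Overall max amplitude: 6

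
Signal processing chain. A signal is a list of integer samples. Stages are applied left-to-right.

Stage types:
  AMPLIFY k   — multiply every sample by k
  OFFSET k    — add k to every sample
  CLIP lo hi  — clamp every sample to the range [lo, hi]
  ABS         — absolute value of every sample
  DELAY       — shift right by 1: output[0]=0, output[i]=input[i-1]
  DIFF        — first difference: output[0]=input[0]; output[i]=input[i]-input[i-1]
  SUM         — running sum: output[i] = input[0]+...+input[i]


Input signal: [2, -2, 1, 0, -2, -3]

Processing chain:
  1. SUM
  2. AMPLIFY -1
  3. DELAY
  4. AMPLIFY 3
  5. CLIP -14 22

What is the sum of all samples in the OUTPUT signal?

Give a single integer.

Answer: -9

Derivation:
Input: [2, -2, 1, 0, -2, -3]
Stage 1 (SUM): sum[0..0]=2, sum[0..1]=0, sum[0..2]=1, sum[0..3]=1, sum[0..4]=-1, sum[0..5]=-4 -> [2, 0, 1, 1, -1, -4]
Stage 2 (AMPLIFY -1): 2*-1=-2, 0*-1=0, 1*-1=-1, 1*-1=-1, -1*-1=1, -4*-1=4 -> [-2, 0, -1, -1, 1, 4]
Stage 3 (DELAY): [0, -2, 0, -1, -1, 1] = [0, -2, 0, -1, -1, 1] -> [0, -2, 0, -1, -1, 1]
Stage 4 (AMPLIFY 3): 0*3=0, -2*3=-6, 0*3=0, -1*3=-3, -1*3=-3, 1*3=3 -> [0, -6, 0, -3, -3, 3]
Stage 5 (CLIP -14 22): clip(0,-14,22)=0, clip(-6,-14,22)=-6, clip(0,-14,22)=0, clip(-3,-14,22)=-3, clip(-3,-14,22)=-3, clip(3,-14,22)=3 -> [0, -6, 0, -3, -3, 3]
Output sum: -9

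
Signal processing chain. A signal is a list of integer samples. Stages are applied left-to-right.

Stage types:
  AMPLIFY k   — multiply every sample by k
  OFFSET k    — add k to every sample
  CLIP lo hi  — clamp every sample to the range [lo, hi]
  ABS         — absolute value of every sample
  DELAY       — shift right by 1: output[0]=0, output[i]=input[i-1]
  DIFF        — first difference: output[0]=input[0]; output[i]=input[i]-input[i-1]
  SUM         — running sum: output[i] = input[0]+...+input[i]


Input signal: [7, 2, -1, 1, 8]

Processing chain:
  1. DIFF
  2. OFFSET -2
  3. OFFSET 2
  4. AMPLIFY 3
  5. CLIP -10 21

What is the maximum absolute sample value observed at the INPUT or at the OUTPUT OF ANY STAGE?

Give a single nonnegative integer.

Answer: 21

Derivation:
Input: [7, 2, -1, 1, 8] (max |s|=8)
Stage 1 (DIFF): s[0]=7, 2-7=-5, -1-2=-3, 1--1=2, 8-1=7 -> [7, -5, -3, 2, 7] (max |s|=7)
Stage 2 (OFFSET -2): 7+-2=5, -5+-2=-7, -3+-2=-5, 2+-2=0, 7+-2=5 -> [5, -7, -5, 0, 5] (max |s|=7)
Stage 3 (OFFSET 2): 5+2=7, -7+2=-5, -5+2=-3, 0+2=2, 5+2=7 -> [7, -5, -3, 2, 7] (max |s|=7)
Stage 4 (AMPLIFY 3): 7*3=21, -5*3=-15, -3*3=-9, 2*3=6, 7*3=21 -> [21, -15, -9, 6, 21] (max |s|=21)
Stage 5 (CLIP -10 21): clip(21,-10,21)=21, clip(-15,-10,21)=-10, clip(-9,-10,21)=-9, clip(6,-10,21)=6, clip(21,-10,21)=21 -> [21, -10, -9, 6, 21] (max |s|=21)
Overall max amplitude: 21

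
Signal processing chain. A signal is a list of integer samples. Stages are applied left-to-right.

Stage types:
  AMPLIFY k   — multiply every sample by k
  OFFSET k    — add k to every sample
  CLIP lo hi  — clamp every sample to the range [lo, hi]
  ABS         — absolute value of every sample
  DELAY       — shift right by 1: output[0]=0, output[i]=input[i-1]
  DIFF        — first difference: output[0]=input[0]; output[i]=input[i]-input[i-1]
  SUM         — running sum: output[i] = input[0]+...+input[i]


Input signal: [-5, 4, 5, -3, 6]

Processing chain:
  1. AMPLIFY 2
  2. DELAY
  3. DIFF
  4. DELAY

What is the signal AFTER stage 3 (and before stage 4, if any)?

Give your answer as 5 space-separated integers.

Input: [-5, 4, 5, -3, 6]
Stage 1 (AMPLIFY 2): -5*2=-10, 4*2=8, 5*2=10, -3*2=-6, 6*2=12 -> [-10, 8, 10, -6, 12]
Stage 2 (DELAY): [0, -10, 8, 10, -6] = [0, -10, 8, 10, -6] -> [0, -10, 8, 10, -6]
Stage 3 (DIFF): s[0]=0, -10-0=-10, 8--10=18, 10-8=2, -6-10=-16 -> [0, -10, 18, 2, -16]

Answer: 0 -10 18 2 -16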